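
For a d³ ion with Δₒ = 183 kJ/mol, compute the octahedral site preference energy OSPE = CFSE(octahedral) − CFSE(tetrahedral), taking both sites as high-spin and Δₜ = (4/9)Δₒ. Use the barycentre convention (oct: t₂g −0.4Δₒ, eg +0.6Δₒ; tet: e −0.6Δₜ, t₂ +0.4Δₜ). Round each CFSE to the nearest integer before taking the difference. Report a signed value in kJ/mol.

In an octahedral site d³ (HS) is t₂g³ eg⁰, giving CFSE(oct) = -1.2Δₒ = -220 kJ/mol.
Tetrahedral: e² t₂¹, CFSE = 2(−0.6) + 1(+0.4) = -0.8Δₜ = -0.8 × (4/9) × 183 = -65 kJ/mol.
OSPE = -220 − (-65) = -155 kJ/mol.

-155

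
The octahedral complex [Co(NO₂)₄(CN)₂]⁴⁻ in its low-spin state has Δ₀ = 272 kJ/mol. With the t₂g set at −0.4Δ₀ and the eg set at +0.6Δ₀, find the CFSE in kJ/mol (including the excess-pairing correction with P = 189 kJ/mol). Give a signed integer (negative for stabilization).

Ligand charges: 4×(-1) from NO₂⁻ and 2×(-1) from CN⁻ sum to -6; with overall charge -4, Co is +2.
Group 9 minus oxidation state +2 gives a d⁷ configuration for Co²⁺.
Electron filling gives t₂g⁶ eg¹.
CFSE(orbital) = 6×(-0.4Δ₀) + 1×(0.6Δ₀) = -1.8Δ₀; with Δ₀ = 272 kJ/mol that is -490 kJ/mol.
Pairing penalty: 3 pairs vs 2 in the high-spin reference → 1 extra × P = 189 kJ/mol.
Overall CFSE = -490 + 189 = -301 kJ/mol.

-301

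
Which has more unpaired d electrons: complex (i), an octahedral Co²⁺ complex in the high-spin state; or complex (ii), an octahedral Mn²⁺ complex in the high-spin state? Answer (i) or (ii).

(ii)

(i): Co sits in group 9; removing 2 electrons leaves Co²⁺ with 9 − 2 = 7 d electrons; t₂g⁵ eg² → 3 unpaired.
(ii): Mn sits in group 7; removing 2 electrons leaves Mn²⁺ with 7 − 2 = 5 d electrons; t₂g³ eg² → 5 unpaired.
So (ii) has more unpaired electrons.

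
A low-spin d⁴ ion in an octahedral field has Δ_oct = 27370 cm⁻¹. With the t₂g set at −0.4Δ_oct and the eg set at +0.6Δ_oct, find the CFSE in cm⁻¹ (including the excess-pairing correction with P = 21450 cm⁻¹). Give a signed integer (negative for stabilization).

-22342

Configuration: t₂g⁴ eg⁰.
The orbital stabilization is -1.6Δ_oct = -1.6 × 27370 = -43792 cm⁻¹.
Pairing penalty: 1 pair vs 0 in the high-spin reference → 1 extra × P = 21450 cm⁻¹.
Combining: -43792 + 21450 = -22342 cm⁻¹.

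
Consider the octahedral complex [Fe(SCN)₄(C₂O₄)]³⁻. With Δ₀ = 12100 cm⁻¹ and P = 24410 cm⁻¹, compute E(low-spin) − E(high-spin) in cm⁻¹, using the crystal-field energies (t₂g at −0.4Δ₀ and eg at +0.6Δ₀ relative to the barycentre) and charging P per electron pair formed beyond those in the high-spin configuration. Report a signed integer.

24620

Ligand charges: 4×(-1) from SCN⁻ and 1×(-2) from C₂O₄²⁻ sum to -6; with overall charge -3, Fe is +3.
Group 8 minus oxidation state +3 gives a d⁵ configuration for Fe³⁺.
In the high-spin limit (t₂g³ eg²) the orbital term is 0.0Δ₀ = 0 cm⁻¹, with no excess pairing.
Low-spin t₂g⁵ eg⁰ gives -2.0Δ₀ = -24200 cm⁻¹, but forming 2 extra pairs costs 2P = 48820 cm⁻¹, so E(LS) = -24200 + 48820 = 24620 cm⁻¹.
The difference is 24620 − (0) = 24620 cm⁻¹, so high-spin lies lower.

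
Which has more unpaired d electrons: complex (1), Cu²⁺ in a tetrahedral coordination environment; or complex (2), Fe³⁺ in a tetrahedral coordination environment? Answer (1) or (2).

(1): Cu sits in group 11; removing 2 electrons leaves Cu²⁺ with 11 − 2 = 9 d electrons; Tetrahedral fields are weak (Δₜ ≈ 4/9 Δₒ), so electrons fill high-spin; e^4 t2^5 → 1 unpaired.
(2): Fe sits in group 8; removing 3 electrons leaves Fe³⁺ with 8 − 3 = 5 d electrons; Tetrahedral fields are weak (Δₜ ≈ 4/9 Δₒ), so electrons fill high-spin; e² t₂³ → 5 unpaired.
So (2) has more unpaired electrons.

(2)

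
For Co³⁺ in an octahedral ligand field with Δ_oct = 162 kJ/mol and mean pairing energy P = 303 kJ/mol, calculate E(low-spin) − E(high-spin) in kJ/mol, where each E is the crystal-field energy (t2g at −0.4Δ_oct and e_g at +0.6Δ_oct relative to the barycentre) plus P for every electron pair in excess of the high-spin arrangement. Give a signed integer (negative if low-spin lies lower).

282

Group 9 minus oxidation state +3 gives a d⁶ configuration for Co³⁺.
High-spin d⁶ fills as t2g^4 e_g^2 with CFSE 4(−0.4) + 2(+0.6) = -0.4Δ_oct = -65 kJ/mol.
For low-spin the configuration is t2g^6 e_g^0: orbital energy -2.4 × 162 = -389 kJ/mol, and 2 additional pairs relative to high-spin add 606 kJ/mol, giving 217 kJ/mol.
Thus E(LS) − E(HS) = 282 kJ/mol.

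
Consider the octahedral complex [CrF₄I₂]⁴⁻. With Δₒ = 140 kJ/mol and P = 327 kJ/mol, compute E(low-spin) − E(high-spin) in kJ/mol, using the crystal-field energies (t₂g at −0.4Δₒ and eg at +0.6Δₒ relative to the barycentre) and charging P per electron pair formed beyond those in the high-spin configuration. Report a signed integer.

187

Ligand charges: 4×(-1) from F⁻ and 2×(-1) from I⁻ sum to -6; with overall charge -4, Cr is +2.
Group 6 minus oxidation state +2 gives a d⁴ configuration for Cr²⁺.
High-spin: t₂g³ eg¹, CFSE = -0.6Δₒ = -84 kJ/mol.
For low-spin the configuration is t₂g⁴ eg⁰: orbital energy -1.6 × 140 = -224 kJ/mol, and 1 additional pair relative to high-spin adds 327 kJ/mol, giving 103 kJ/mol.
E(LS) − E(HS) = 103 − (-84) = 187 kJ/mol.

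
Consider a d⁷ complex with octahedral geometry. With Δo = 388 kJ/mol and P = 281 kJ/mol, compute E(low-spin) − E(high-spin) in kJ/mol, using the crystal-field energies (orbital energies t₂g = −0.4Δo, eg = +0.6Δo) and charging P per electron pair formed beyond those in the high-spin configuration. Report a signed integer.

High-spin d⁷ fills as t₂g⁵ eg² with CFSE 5(−0.4) + 2(+0.6) = -0.8Δo = -310 kJ/mol.
Low-spin: t₂g⁶ eg¹, orbital CFSE = -1.8Δo = -698 kJ/mol; plus 1 excess pair × P = +281 kJ/mol; total -417 kJ/mol.
E(LS) − E(HS) = -417 − (-310) = -107 kJ/mol.

-107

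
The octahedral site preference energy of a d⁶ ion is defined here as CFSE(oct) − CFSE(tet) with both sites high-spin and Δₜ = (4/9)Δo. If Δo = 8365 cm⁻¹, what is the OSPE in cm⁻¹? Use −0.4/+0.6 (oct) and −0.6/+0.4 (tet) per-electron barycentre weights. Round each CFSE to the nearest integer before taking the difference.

-1115

Octahedral high-spin t₂g⁴ eg²: CFSE = -0.4 × 8365 = -3346 cm⁻¹.
In a tetrahedral site the filling is e³ t₂³: CFSE(tet) = -0.6Δₜ = -0.6 × (4/9)(8365) = -2231 cm⁻¹.
Subtracting, OSPE = -3346 − (-2231) = -1115 cm⁻¹.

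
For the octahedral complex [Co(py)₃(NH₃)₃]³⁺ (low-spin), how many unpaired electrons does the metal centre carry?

0

Ligand charges: 3×(+0) from py and 3×(+0) from NH₃ sum to +0; with overall charge +3, Co is +3.
Group 9 minus oxidation state +3 gives a d⁶ configuration for Co³⁺.
Configuration: t2g^6 e_g^0, giving 0 unpaired electrons.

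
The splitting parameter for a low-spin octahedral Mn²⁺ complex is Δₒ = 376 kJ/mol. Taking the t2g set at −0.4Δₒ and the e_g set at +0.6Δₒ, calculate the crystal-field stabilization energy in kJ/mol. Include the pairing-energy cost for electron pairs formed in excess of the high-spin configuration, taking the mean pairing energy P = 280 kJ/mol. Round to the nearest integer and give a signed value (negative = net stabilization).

Mn²⁺: group 7, so d-count = 7 − 2 = 5.
The d⁵ electrons fill as t2g^5 e_g^0.
Orbital CFSE = 5(-0.4) + 0(0.6) = -2.0Δₒ = -2.0 × 376 = -752 kJ/mol.
Relative to high-spin t2g^3 e_g^2 (0 paired), the low-spin configuration has 2 additional pairs, contributing +2 × 280 = +560 kJ/mol.
Combining: -752 + 560 = -192 kJ/mol.

-192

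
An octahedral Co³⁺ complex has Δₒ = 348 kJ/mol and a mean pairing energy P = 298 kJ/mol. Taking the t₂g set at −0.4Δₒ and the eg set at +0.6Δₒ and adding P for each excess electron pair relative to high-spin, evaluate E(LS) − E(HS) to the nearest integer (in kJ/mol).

-100

Group 9 minus oxidation state +3 gives a d⁶ configuration for Co³⁺.
High-spin d⁶ fills as t₂g⁴ eg² with CFSE 4(−0.4) + 2(+0.6) = -0.4Δₒ = -139 kJ/mol.
Low-spin: t₂g⁶ eg⁰, orbital CFSE = -2.4Δₒ = -835 kJ/mol; plus 2 excess pairs × P = +596 kJ/mol; total -239 kJ/mol.
E(LS) − E(HS) = -239 − (-139) = -100 kJ/mol.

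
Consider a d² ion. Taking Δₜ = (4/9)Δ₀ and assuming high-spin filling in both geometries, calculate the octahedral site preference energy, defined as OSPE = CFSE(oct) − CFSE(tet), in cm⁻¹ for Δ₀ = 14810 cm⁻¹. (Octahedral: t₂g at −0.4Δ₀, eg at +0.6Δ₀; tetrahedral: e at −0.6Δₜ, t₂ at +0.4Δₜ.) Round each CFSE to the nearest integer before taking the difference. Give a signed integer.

In an octahedral site d² (HS) is t₂g² eg⁰, giving CFSE(oct) = -0.8Δ₀ = -11848 cm⁻¹.
Tetrahedral e² t₂⁰ gives -1.2Δₜ = -1.2 × (4/9) × 14810 = -7899 cm⁻¹.
OSPE = -11848 − (-7899) = -3949 cm⁻¹.

-3949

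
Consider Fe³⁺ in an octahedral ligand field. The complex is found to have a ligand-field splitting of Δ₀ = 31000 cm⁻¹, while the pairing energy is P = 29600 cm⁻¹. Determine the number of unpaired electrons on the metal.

1

Fe is in group 8, so Fe³⁺ is d⁵ (8 − 3 = 5).
Since Δ₀ = 31000 cm⁻¹ > P = 29600 cm⁻¹, the complex adopts the low-spin configuration.
Filling d⁵ accordingly: t2g^5 e_g^0.
Unpaired electrons: 1.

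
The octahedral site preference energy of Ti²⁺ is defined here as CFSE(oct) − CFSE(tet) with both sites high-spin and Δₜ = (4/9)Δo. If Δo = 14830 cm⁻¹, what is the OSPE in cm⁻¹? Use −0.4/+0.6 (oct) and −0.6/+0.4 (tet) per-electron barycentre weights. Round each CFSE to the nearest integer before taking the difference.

Ti²⁺: group 4, so d-count = 4 − 2 = 2.
Octahedral (high-spin): t₂g² eg⁰, CFSE = 2(−0.4) + 0(+0.6) = -0.8Δo = -0.8 × 14830 = -11864 cm⁻¹.
Tetrahedral: e² t₂⁰, CFSE = 2(−0.6) + 0(+0.4) = -1.2Δₜ = -1.2 × (4/9) × 14830 = -7909 cm⁻¹.
OSPE = -11864 − (-7909) = -3955 cm⁻¹.

-3955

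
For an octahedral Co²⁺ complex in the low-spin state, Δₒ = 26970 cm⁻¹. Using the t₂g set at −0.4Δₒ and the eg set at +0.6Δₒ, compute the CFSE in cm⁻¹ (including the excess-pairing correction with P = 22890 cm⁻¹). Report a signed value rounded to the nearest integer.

Co is in group 9, so Co²⁺ is d⁷ (9 − 2 = 7).
The d⁷ electrons fill as t₂g⁶ eg¹.
The orbital stabilization is -1.8Δₒ = -1.8 × 26970 = -48546 cm⁻¹.
Pairing penalty: 3 pairs vs 2 in the high-spin reference → 1 extra × P = 22890 cm⁻¹.
Combining: -48546 + 22890 = -25656 cm⁻¹.

-25656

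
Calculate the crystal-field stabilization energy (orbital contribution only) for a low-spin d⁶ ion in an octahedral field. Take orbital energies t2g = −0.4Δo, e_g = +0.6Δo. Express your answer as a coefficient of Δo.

-2.4 Δo

Configuration: t2g^6 e_g^0.
CFSE = 6(-0.4Δo) + 0(0.6Δo) = -2.4Δo + 0.0Δo = -2.4Δo.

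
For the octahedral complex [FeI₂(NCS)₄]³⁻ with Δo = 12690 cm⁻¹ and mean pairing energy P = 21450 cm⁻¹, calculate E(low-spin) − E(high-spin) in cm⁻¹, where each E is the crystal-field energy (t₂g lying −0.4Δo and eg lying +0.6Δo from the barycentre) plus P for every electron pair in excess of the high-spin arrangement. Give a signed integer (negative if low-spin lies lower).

Ligand charges: 2×(-1) from I⁻ and 4×(-1) from NCS⁻ sum to -6; with overall charge -3, Fe is +3.
Group 8 minus oxidation state +3 gives a d⁵ configuration for Fe³⁺.
High-spin d⁵ fills as t₂g³ eg² with CFSE 3(−0.4) + 2(+0.6) = 0.0Δo = 0 cm⁻¹.
Low-spin: t₂g⁵ eg⁰, orbital CFSE = -2.0Δo = -25380 cm⁻¹; plus 2 excess pairs × P = +42900 cm⁻¹; total 17520 cm⁻¹.
E(LS) − E(HS) = 17520 − (0) = 17520 cm⁻¹.

17520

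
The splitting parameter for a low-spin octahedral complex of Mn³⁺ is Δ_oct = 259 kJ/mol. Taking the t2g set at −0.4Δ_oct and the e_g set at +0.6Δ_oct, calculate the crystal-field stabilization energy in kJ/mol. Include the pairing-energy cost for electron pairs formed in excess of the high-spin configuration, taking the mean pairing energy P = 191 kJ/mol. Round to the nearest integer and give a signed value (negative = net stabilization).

Mn³⁺: group 7, so d-count = 7 − 3 = 4.
The d⁴ electrons fill as t2g^4 e_g^0.
Orbital CFSE = 4(-0.4) + 0(0.6) = -1.6Δ_oct = -1.6 × 259 = -414 kJ/mol.
Relative to high-spin t2g^3 e_g^1 (0 paired), the low-spin configuration has 1 additional pair, contributing +1 × 191 = +191 kJ/mol.
Overall CFSE = -414 + 191 = -223 kJ/mol.

-223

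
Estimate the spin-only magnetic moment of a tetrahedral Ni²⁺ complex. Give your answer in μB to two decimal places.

2.83 μB

Group 10 minus oxidation state +2 gives a d⁸ configuration for Ni²⁺.
Tetrahedral fields are weak (Δₜ ≈ 4/9 Δₒ), so electrons fill high-spin.
Configuration: e^4 t2^4 → 2 unpaired electrons.
μ(spin-only) = √[2(2+2)] = √8 ≈ 2.83 μB.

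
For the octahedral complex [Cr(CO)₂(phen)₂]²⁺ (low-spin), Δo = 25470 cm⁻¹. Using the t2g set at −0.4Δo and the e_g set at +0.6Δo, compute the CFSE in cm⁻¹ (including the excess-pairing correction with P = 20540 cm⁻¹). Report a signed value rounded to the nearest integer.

Ligand charges: 2×(+0) from CO and 2×(+0) from phen sum to +0; with overall charge +2, Cr is +2.
Cr is in group 6, so Cr²⁺ is d⁴ (6 − 2 = 4).
The d⁴ electrons fill as t2g^4 e_g^0.
The orbital stabilization is -1.6Δo = -1.6 × 25470 = -40752 cm⁻¹.
Relative to high-spin t2g^3 e_g^1 (0 paired), the low-spin configuration has 1 additional pair, contributing +1 × 20540 = +20540 cm⁻¹.
Combining: -40752 + 20540 = -20212 cm⁻¹.

-20212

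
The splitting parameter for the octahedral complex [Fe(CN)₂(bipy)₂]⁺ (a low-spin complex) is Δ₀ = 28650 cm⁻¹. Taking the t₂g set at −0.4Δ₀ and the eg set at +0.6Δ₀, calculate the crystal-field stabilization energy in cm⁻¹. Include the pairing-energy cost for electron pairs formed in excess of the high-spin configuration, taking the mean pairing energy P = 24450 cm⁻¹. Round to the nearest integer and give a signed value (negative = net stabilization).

Ligand charges: 2×(-1) from CN⁻ and 2×(+0) from bipy sum to -2; with overall charge +1, Fe is +3.
Fe is in group 8, so Fe³⁺ is d⁵ (8 − 3 = 5).
Electron filling gives t₂g⁵ eg⁰.
The orbital stabilization is -2.0Δ₀ = -2.0 × 28650 = -57300 cm⁻¹.
High-spin d⁵ would be t₂g³ eg² with 0 pairs; low-spin has 2, so 2 excess pairs cost +2P = +48900 cm⁻¹.
Net CFSE = -57300 + 48900 = -8400 cm⁻¹.

-8400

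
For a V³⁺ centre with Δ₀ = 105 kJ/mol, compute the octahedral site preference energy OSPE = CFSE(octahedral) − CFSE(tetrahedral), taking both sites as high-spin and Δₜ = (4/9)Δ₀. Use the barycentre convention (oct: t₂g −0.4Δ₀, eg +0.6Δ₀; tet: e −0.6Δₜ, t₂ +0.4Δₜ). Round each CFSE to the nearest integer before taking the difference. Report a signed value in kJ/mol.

-28

V is in group 5, so V³⁺ is d² (5 − 3 = 2).
Octahedral (high-spin): t₂g² eg⁰, CFSE = 2(−0.4) + 0(+0.6) = -0.8Δ₀ = -0.8 × 105 = -84 kJ/mol.
In a tetrahedral site the filling is e² t₂⁰: CFSE(tet) = -1.2Δₜ = -1.2 × (4/9)(105) = -56 kJ/mol.
OSPE = -84 − (-56) = -28 kJ/mol.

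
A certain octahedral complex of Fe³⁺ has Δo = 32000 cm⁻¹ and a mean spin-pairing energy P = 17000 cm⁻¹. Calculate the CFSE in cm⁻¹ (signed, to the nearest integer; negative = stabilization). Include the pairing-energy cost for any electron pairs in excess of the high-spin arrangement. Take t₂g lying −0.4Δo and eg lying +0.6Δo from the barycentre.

-30000

Group 8 minus oxidation state +3 gives a d⁵ configuration for Fe³⁺.
With Δo > P the complex is low-spin.
Configuration: t₂g⁵ eg⁰.
Orbital CFSE = -2.0Δo = -2.0 × 32000 = -64000 cm⁻¹.
Excess pairs vs high-spin: 2 − 0 = 2; pairing cost = +34000 cm⁻¹.
Net CFSE = -64000 + 34000 = -30000 cm⁻¹.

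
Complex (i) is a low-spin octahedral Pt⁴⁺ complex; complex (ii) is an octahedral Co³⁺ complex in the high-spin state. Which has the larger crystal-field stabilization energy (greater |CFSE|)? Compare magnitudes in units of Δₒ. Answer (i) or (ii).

(i)

(i): Pt⁴⁺: group 10, so d-count = 10 − 4 = 6; t2g^6 e_g^0, CFSE = -2.4Δₒ.
(ii): Co sits in group 9; removing 3 electrons leaves Co³⁺ with 9 − 3 = 6 d electrons; t2g^4 e_g^2, CFSE = -0.4Δₒ.
So (i) has the larger |CFSE|.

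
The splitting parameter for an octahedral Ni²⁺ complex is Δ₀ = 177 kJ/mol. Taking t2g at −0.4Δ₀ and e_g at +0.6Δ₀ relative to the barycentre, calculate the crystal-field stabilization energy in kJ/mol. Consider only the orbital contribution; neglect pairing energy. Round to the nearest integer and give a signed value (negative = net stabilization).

-212

Group 10 minus oxidation state +2 gives a d⁸ configuration for Ni²⁺.
The d⁸ electrons fill as t2g^6 e_g^2.
The orbital stabilization is -1.2Δ₀ = -1.2 × 177 = -212 kJ/mol.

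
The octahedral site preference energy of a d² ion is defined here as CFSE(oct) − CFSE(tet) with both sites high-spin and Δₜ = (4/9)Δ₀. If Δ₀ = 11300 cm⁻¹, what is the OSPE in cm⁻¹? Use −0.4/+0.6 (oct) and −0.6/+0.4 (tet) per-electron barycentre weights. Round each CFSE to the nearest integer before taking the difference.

Octahedral high-spin t₂g² eg⁰: CFSE = -0.8 × 11300 = -9040 cm⁻¹.
Tetrahedral e² t₂⁰ gives -1.2Δₜ = -1.2 × (4/9) × 11300 = -6027 cm⁻¹.
Subtracting, OSPE = -9040 − (-6027) = -3013 cm⁻¹.

-3013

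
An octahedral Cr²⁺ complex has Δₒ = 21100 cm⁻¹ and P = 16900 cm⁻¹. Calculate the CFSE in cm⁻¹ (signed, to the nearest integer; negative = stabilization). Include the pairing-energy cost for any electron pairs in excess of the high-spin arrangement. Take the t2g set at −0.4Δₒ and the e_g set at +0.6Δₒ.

-16860

Group 6 minus oxidation state +2 gives a d⁴ configuration for Cr²⁺.
Since Δₒ = 21100 cm⁻¹ > P = 16900 cm⁻¹, the complex adopts the low-spin configuration.
Filling d⁴ accordingly: t2g^4 e_g^0.
Orbital CFSE = -1.6Δₒ = -1.6 × 21100 = -33760 cm⁻¹.
Excess pairs vs high-spin: 1 − 0 = 1; pairing cost = +16900 cm⁻¹.
Net CFSE = -33760 + 16900 = -16860 cm⁻¹.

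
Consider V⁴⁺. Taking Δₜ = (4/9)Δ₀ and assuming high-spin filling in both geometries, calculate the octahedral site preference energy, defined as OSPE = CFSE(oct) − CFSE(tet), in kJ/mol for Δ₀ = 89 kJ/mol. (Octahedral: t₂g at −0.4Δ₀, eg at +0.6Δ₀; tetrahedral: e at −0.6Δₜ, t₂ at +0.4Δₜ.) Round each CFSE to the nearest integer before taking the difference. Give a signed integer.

V⁴⁺: group 5, so d-count = 5 − 4 = 1.
In an octahedral site d¹ (HS) is t₂g¹ eg⁰, giving CFSE(oct) = -0.4Δ₀ = -36 kJ/mol.
Tetrahedral: e¹ t₂⁰, CFSE = 1(−0.6) + 0(+0.4) = -0.6Δₜ = -0.6 × (4/9) × 89 = -24 kJ/mol.
OSPE = CFSE(oct) − CFSE(tet) = -36 − (-24) = -12 kJ/mol.

-12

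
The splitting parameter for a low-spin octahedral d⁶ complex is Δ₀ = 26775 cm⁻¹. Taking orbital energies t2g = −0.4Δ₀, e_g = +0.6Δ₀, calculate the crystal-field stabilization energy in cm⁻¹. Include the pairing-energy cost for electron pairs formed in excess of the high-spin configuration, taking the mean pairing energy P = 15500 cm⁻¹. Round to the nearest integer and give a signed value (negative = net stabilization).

-33260

The d⁶ electrons fill as t2g^6 e_g^0.
Orbital CFSE = 6(-0.4) + 0(0.6) = -2.4Δ₀ = -2.4 × 26775 = -64260 cm⁻¹.
Pairing penalty: 3 pairs vs 1 in the high-spin reference → 2 extra × P = 31000 cm⁻¹.
Net CFSE = -64260 + 31000 = -33260 cm⁻¹.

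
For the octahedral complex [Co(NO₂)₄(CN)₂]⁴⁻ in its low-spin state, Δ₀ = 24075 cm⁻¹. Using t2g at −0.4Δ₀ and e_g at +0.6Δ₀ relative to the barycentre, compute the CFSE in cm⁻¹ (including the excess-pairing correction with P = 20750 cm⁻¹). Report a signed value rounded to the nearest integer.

Ligand charges: 4×(-1) from NO₂⁻ and 2×(-1) from CN⁻ sum to -6; with overall charge -4, Co is +2.
Co²⁺: group 9, so d-count = 9 − 2 = 7.
Configuration: t2g^6 e_g^1.
CFSE(orbital) = 6×(-0.4Δ₀) + 1×(0.6Δ₀) = -1.8Δ₀; with Δ₀ = 24075 cm⁻¹ that is -43335 cm⁻¹.
Pairing penalty: 3 pairs vs 2 in the high-spin reference → 1 extra × P = 20750 cm⁻¹.
Combining: -43335 + 20750 = -22585 cm⁻¹.

-22585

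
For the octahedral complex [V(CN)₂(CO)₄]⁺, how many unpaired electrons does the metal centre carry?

Ligand charges: 2×(-1) from CN⁻ and 4×(+0) from CO sum to -2; with overall charge +1, V is +3.
V³⁺: group 5, so d-count = 5 − 3 = 2.
Configuration: t₂g² eg⁰, giving 2 unpaired electrons.

2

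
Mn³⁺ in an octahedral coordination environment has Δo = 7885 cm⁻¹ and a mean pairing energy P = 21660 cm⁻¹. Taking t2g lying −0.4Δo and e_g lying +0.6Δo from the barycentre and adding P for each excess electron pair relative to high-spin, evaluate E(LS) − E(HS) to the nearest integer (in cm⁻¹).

Mn³⁺: group 7, so d-count = 7 − 3 = 4.
High-spin d⁴ fills as t2g^3 e_g^1 with CFSE 3(−0.4) + 1(+0.6) = -0.6Δo = -4731 cm⁻¹.
Low-spin t2g^4 e_g^0 gives -1.6Δo = -12616 cm⁻¹, but forming 1 extra pair costs 1P = 21660 cm⁻¹, so E(LS) = -12616 + 21660 = 9044 cm⁻¹.
Thus E(LS) − E(HS) = 13775 cm⁻¹.

13775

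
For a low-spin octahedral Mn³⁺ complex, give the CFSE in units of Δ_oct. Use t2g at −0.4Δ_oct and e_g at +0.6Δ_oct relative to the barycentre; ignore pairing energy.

Group 7 minus oxidation state +3 gives a d⁴ configuration for Mn³⁺.
Configuration: t2g^4 e_g^0.
CFSE = 4(-0.4Δ_oct) + 0(0.6Δ_oct) = -1.6Δ_oct + 0.0Δ_oct = -1.6Δ_oct.

-1.6 Δ_oct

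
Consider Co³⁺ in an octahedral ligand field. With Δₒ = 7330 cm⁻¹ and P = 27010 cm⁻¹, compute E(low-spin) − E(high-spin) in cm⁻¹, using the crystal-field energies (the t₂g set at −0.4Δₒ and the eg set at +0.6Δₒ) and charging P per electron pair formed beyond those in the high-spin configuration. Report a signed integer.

Co sits in group 9; removing 3 electrons leaves Co³⁺ with 9 − 3 = 6 d electrons.
High-spin: t₂g⁴ eg², CFSE = -0.4Δₒ = -2932 cm⁻¹.
For low-spin the configuration is t₂g⁶ eg⁰: orbital energy -2.4 × 7330 = -17592 cm⁻¹, and 2 additional pairs relative to high-spin add 54020 cm⁻¹, giving 36428 cm⁻¹.
E(LS) − E(HS) = 36428 − (-2932) = 39360 cm⁻¹.

39360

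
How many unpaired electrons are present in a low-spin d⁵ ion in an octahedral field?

1

Configuration: t₂g⁵ eg⁰, giving 1 unpaired electron.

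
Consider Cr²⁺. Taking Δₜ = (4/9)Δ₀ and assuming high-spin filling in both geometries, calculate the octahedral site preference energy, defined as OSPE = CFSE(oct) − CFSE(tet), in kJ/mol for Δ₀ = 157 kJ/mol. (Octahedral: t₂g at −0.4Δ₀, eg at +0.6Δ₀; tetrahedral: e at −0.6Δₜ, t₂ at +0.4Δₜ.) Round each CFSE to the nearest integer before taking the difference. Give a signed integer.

-66

Cr sits in group 6; removing 2 electrons leaves Cr²⁺ with 6 − 2 = 4 d electrons.
In an octahedral site d⁴ (HS) is t₂g³ eg¹, giving CFSE(oct) = -0.6Δ₀ = -94 kJ/mol.
Tetrahedral e² t₂² gives -0.4Δₜ = -0.4 × (4/9) × 157 = -28 kJ/mol.
Subtracting, OSPE = -94 − (-28) = -66 kJ/mol.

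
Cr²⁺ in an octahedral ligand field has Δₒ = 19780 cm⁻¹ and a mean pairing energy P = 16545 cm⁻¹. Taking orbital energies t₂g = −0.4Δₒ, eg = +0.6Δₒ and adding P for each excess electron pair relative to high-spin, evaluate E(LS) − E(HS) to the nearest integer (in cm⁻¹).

-3235

Cr is in group 6, so Cr²⁺ is d⁴ (6 − 2 = 4).
In the high-spin limit (t₂g³ eg¹) the orbital term is -0.6Δₒ = -11868 cm⁻¹, with no excess pairing.
Low-spin: t₂g⁴ eg⁰, orbital CFSE = -1.6Δₒ = -31648 cm⁻¹; plus 1 excess pair × P = +16545 cm⁻¹; total -15103 cm⁻¹.
The difference is -15103 − (-11868) = -3235 cm⁻¹, so low-spin lies lower.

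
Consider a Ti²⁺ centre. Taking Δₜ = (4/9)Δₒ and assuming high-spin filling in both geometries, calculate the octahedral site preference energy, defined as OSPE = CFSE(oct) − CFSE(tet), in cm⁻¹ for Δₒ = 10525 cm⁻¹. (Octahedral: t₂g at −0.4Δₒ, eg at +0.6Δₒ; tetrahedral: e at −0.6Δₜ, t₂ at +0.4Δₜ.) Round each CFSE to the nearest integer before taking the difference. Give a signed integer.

-2807

Ti sits in group 4; removing 2 electrons leaves Ti²⁺ with 4 − 2 = 2 d electrons.
Octahedral (high-spin): t2g^2 e_g^0, CFSE = 2(−0.4) + 0(+0.6) = -0.8Δₒ = -0.8 × 10525 = -8420 cm⁻¹.
Tetrahedral: e^2 t2^0, CFSE = 2(−0.6) + 0(+0.4) = -1.2Δₜ = -1.2 × (4/9) × 10525 = -5613 cm⁻¹.
OSPE = -8420 − (-5613) = -2807 cm⁻¹.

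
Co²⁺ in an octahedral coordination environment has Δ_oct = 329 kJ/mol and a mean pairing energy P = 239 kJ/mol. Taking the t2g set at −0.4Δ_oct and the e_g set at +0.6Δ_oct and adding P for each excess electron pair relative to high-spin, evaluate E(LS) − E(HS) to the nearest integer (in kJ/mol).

Group 9 minus oxidation state +2 gives a d⁷ configuration for Co²⁺.
High-spin d⁷ fills as t2g^5 e_g^2 with CFSE 5(−0.4) + 2(+0.6) = -0.8Δ_oct = -263 kJ/mol.
Low-spin t2g^6 e_g^1 gives -1.8Δ_oct = -592 kJ/mol, but forming 1 extra pair costs 1P = 239 kJ/mol, so E(LS) = -592 + 239 = -353 kJ/mol.
The difference is -353 − (-263) = -90 kJ/mol, so low-spin lies lower.

-90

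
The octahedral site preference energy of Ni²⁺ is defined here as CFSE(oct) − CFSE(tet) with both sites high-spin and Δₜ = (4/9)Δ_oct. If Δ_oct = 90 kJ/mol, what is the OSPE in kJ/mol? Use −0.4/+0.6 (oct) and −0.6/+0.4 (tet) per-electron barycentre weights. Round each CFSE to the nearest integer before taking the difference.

-76

Ni is in group 10, so Ni²⁺ is d⁸ (10 − 2 = 8).
Octahedral high-spin t2g^6 e_g^2: CFSE = -1.2 × 90 = -108 kJ/mol.
In a tetrahedral site the filling is e^4 t2^4: CFSE(tet) = -0.8Δₜ = -0.8 × (4/9)(90) = -32 kJ/mol.
OSPE = -108 − (-32) = -76 kJ/mol.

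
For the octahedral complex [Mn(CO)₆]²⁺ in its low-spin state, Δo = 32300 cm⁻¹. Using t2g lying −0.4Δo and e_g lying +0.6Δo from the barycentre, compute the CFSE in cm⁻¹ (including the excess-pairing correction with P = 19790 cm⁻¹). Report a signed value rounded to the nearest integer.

-25020

CO is neutral, so the +2 overall charge sits on Mn: oxidation state +2.
Group 7 minus oxidation state +2 gives a d⁵ configuration for Mn²⁺.
Configuration: t2g^5 e_g^0.
CFSE(orbital) = 5×(-0.4Δo) + 0×(0.6Δo) = -2.0Δo; with Δo = 32300 cm⁻¹ that is -64600 cm⁻¹.
Relative to high-spin t2g^3 e_g^2 (0 paired), the low-spin configuration has 2 additional pairs, contributing +2 × 19790 = +39580 cm⁻¹.
Overall CFSE = -64600 + 39580 = -25020 cm⁻¹.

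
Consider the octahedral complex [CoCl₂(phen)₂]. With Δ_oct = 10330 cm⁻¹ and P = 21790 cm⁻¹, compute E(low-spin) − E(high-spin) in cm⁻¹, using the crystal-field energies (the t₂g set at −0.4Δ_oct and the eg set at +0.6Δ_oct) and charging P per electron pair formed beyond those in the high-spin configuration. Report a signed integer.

11460

Ligand charges: 2×(-1) from Cl⁻ and 2×(+0) from phen sum to -2; with overall charge +0, Co is +2.
Co²⁺: group 9, so d-count = 9 − 2 = 7.
In the high-spin limit (t₂g⁵ eg²) the orbital term is -0.8Δ_oct = -8264 cm⁻¹, with no excess pairing.
Low-spin: t₂g⁶ eg¹, orbital CFSE = -1.8Δ_oct = -18594 cm⁻¹; plus 1 excess pair × P = +21790 cm⁻¹; total 3196 cm⁻¹.
Thus E(LS) − E(HS) = 11460 cm⁻¹.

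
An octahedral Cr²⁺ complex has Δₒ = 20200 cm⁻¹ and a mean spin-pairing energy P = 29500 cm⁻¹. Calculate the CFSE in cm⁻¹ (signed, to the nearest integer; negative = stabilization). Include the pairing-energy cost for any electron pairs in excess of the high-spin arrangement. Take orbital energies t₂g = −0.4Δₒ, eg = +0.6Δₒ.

Cr sits in group 6; removing 2 electrons leaves Cr²⁺ with 6 − 2 = 4 d electrons.
Here Δₒ < P (20200 < 29500), so the high-spin state is favoured.
That gives t₂g³ eg¹.
Orbital CFSE = -0.6Δₒ = -0.6 × 20200 = -12120 cm⁻¹.
High-spin has no excess pairs, so no pairing correction applies.

-12120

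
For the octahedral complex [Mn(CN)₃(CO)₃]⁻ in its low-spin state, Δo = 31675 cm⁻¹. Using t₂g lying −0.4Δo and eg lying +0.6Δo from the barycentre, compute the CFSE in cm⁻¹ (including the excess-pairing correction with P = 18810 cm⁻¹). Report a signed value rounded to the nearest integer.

-25730

Ligand charges: 3×(-1) from CN⁻ and 3×(+0) from CO sum to -3; with overall charge -1, Mn is +2.
Mn is in group 7, so Mn²⁺ is d⁵ (7 − 2 = 5).
Electron filling gives t₂g⁵ eg⁰.
The orbital stabilization is -2.0Δo = -2.0 × 31675 = -63350 cm⁻¹.
Relative to high-spin t₂g³ eg² (0 paired), the low-spin configuration has 2 additional pairs, contributing +2 × 18810 = +37620 cm⁻¹.
Overall CFSE = -63350 + 37620 = -25730 cm⁻¹.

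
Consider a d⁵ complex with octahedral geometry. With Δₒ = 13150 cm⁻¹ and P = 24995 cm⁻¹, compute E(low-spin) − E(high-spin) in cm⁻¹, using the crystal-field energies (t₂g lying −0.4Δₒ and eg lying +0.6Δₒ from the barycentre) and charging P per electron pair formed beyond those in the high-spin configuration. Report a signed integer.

In the high-spin limit (t₂g³ eg²) the orbital term is 0.0Δₒ = 0 cm⁻¹, with no excess pairing.
Low-spin t₂g⁵ eg⁰ gives -2.0Δₒ = -26300 cm⁻¹, but forming 2 extra pairs costs 2P = 49990 cm⁻¹, so E(LS) = -26300 + 49990 = 23690 cm⁻¹.
Thus E(LS) − E(HS) = 23690 cm⁻¹.

23690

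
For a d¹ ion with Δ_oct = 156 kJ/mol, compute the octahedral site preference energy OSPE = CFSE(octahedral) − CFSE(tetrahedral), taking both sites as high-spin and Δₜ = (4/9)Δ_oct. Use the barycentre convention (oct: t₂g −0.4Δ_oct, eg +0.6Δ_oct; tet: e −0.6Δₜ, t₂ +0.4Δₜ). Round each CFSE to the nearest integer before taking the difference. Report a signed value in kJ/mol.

Octahedral high-spin t₂g¹ eg⁰: CFSE = -0.4 × 156 = -62 kJ/mol.
In a tetrahedral site the filling is e¹ t₂⁰: CFSE(tet) = -0.6Δₜ = -0.6 × (4/9)(156) = -42 kJ/mol.
Subtracting, OSPE = -62 − (-42) = -20 kJ/mol.

-20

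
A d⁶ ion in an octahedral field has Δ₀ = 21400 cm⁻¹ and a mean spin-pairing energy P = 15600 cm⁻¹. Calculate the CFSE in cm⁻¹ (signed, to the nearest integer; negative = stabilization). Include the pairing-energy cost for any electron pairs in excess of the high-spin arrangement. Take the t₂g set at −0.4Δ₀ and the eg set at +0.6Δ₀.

-20160

Since Δ₀ = 21400 cm⁻¹ > P = 15600 cm⁻¹, the complex adopts the low-spin configuration.
Filling d⁶ accordingly: t₂g⁶ eg⁰.
Orbital CFSE = -2.4Δ₀ = -2.4 × 21400 = -51360 cm⁻¹.
Excess pairs vs high-spin: 3 − 1 = 2; pairing cost = +31200 cm⁻¹.
Net CFSE = -51360 + 31200 = -20160 cm⁻¹.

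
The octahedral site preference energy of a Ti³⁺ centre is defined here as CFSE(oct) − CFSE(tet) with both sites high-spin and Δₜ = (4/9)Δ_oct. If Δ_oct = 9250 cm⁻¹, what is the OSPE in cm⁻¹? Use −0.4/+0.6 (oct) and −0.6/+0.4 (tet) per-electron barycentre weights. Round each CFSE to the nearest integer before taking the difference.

-1233

Ti is in group 4, so Ti³⁺ is d¹ (4 − 3 = 1).
Octahedral (high-spin): t₂g¹ eg⁰, CFSE = 1(−0.4) + 0(+0.6) = -0.4Δ_oct = -0.4 × 9250 = -3700 cm⁻¹.
In a tetrahedral site the filling is e¹ t₂⁰: CFSE(tet) = -0.6Δₜ = -0.6 × (4/9)(9250) = -2467 cm⁻¹.
Subtracting, OSPE = -3700 − (-2467) = -1233 cm⁻¹.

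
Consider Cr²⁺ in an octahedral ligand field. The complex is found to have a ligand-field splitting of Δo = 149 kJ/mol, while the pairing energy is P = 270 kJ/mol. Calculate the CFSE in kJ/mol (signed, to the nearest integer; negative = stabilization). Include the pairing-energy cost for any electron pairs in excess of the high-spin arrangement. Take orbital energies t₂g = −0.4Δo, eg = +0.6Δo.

Group 6 minus oxidation state +2 gives a d⁴ configuration for Cr²⁺.
With Δo < P the complex is high-spin.
Filling d⁴ accordingly: t₂g³ eg¹.
Orbital CFSE = -0.6Δo = -0.6 × 149 = -89 kJ/mol.
High-spin has no excess pairs, so no pairing correction applies.

-89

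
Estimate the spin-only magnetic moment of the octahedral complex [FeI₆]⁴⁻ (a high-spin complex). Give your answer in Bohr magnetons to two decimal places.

4.90 Bohr magnetons

Each I⁻ contributes -1; 6 × (-1) = -6. With overall charge -4, Fe is in the +2 oxidation state.
Fe²⁺: group 8, so d-count = 8 − 2 = 6.
Configuration: t2g^4 e_g^2 → 4 unpaired electrons.
μ(spin-only) = √[4(4+2)] = √24 ≈ 4.90 Bohr magnetons.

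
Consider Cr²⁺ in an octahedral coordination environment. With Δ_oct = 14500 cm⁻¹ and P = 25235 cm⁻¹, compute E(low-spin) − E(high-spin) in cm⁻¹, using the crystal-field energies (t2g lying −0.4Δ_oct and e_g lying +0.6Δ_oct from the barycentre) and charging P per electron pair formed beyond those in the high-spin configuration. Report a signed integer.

Cr²⁺: group 6, so d-count = 6 − 2 = 4.
High-spin: t2g^3 e_g^1, CFSE = -0.6Δ_oct = -8700 cm⁻¹.
Low-spin: t2g^4 e_g^0, orbital CFSE = -1.6Δ_oct = -23200 cm⁻¹; plus 1 excess pair × P = +25235 cm⁻¹; total 2035 cm⁻¹.
E(LS) − E(HS) = 2035 − (-8700) = 10735 cm⁻¹.

10735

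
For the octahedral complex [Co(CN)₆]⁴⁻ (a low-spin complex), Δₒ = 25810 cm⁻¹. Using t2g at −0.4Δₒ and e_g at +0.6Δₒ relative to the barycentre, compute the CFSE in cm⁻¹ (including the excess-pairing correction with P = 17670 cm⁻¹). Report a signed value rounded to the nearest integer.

-28788

Each CN⁻ contributes -1; 6 × (-1) = -6. With overall charge -4, Co is in the +2 oxidation state.
Co is in group 9, so Co²⁺ is d⁷ (9 − 2 = 7).
The d⁷ electrons fill as t2g^6 e_g^1.
CFSE(orbital) = 6×(-0.4Δₒ) + 1×(0.6Δₒ) = -1.8Δₒ; with Δₒ = 25810 cm⁻¹ that is -46458 cm⁻¹.
Relative to high-spin t2g^5 e_g^2 (2 paired), the low-spin configuration has 1 additional pair, contributing +1 × 17670 = +17670 cm⁻¹.
Combining: -46458 + 17670 = -28788 cm⁻¹.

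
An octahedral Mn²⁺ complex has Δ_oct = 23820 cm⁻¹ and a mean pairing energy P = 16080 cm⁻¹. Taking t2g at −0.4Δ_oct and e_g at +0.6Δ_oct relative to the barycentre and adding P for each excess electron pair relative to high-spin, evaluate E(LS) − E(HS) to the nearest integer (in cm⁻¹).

Mn sits in group 7; removing 2 electrons leaves Mn²⁺ with 7 − 2 = 5 d electrons.
High-spin d⁵ fills as t2g^3 e_g^2 with CFSE 3(−0.4) + 2(+0.6) = 0.0Δ_oct = 0 cm⁻¹.
Low-spin: t2g^5 e_g^0, orbital CFSE = -2.0Δ_oct = -47640 cm⁻¹; plus 2 excess pairs × P = +32160 cm⁻¹; total -15480 cm⁻¹.
Thus E(LS) − E(HS) = -15480 cm⁻¹.

-15480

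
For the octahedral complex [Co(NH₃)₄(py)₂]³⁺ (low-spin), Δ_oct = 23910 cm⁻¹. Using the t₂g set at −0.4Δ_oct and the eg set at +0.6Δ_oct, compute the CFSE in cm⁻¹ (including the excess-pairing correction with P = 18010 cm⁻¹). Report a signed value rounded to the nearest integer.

-21364

Ligand charges: 4×(+0) from NH₃ and 2×(+0) from py sum to +0; with overall charge +3, Co is +3.
Co is in group 9, so Co³⁺ is d⁶ (9 − 3 = 6).
Electron filling gives t₂g⁶ eg⁰.
CFSE(orbital) = 6×(-0.4Δ_oct) + 0×(0.6Δ_oct) = -2.4Δ_oct; with Δ_oct = 23910 cm⁻¹ that is -57384 cm⁻¹.
Relative to high-spin t₂g⁴ eg² (1 paired), the low-spin configuration has 2 additional pairs, contributing +2 × 18010 = +36020 cm⁻¹.
Net CFSE = -57384 + 36020 = -21364 cm⁻¹.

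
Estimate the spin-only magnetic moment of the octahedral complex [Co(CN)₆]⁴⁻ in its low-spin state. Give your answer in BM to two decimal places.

Each CN⁻ contributes -1; 6 × (-1) = -6. With overall charge -4, Co is in the +2 oxidation state.
Co sits in group 9; removing 2 electrons leaves Co²⁺ with 9 − 2 = 7 d electrons.
Configuration: t₂g⁶ eg¹ → 1 unpaired electron.
μ(spin-only) = √[1(1+2)] = √3 ≈ 1.73 BM.

1.73 BM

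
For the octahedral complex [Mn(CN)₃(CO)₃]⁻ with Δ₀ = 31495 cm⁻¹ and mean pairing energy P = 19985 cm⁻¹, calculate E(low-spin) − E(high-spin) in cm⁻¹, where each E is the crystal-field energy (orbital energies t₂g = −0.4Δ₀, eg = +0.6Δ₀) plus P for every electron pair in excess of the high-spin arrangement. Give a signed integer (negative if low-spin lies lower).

-23020

Ligand charges: 3×(-1) from CN⁻ and 3×(+0) from CO sum to -3; with overall charge -1, Mn is +2.
Mn²⁺: group 7, so d-count = 7 − 2 = 5.
High-spin d⁵ fills as t₂g³ eg² with CFSE 3(−0.4) + 2(+0.6) = 0.0Δ₀ = 0 cm⁻¹.
Low-spin t₂g⁵ eg⁰ gives -2.0Δ₀ = -62990 cm⁻¹, but forming 2 extra pairs costs 2P = 39970 cm⁻¹, so E(LS) = -62990 + 39970 = -23020 cm⁻¹.
The difference is -23020 − (0) = -23020 cm⁻¹, so low-spin lies lower.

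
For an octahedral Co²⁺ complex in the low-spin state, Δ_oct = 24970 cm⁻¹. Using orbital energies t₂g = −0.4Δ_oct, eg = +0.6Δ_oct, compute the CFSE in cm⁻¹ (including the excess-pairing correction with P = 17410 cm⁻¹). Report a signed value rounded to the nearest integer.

Co sits in group 9; removing 2 electrons leaves Co²⁺ with 9 − 2 = 7 d electrons.
Electron filling gives t₂g⁶ eg¹.
Orbital CFSE = 6(-0.4) + 1(0.6) = -1.8Δ_oct = -1.8 × 24970 = -44946 cm⁻¹.
Pairing penalty: 3 pairs vs 2 in the high-spin reference → 1 extra × P = 17410 cm⁻¹.
Combining: -44946 + 17410 = -27536 cm⁻¹.

-27536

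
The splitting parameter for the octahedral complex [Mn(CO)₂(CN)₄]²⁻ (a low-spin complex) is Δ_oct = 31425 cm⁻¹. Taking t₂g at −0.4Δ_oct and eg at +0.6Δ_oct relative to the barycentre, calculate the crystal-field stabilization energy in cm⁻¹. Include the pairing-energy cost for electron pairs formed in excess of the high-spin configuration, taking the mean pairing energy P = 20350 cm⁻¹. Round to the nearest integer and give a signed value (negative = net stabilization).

Ligand charges: 2×(+0) from CO and 4×(-1) from CN⁻ sum to -4; with overall charge -2, Mn is +2.
Mn sits in group 7; removing 2 electrons leaves Mn²⁺ with 7 − 2 = 5 d electrons.
Electron filling gives t₂g⁵ eg⁰.
The orbital stabilization is -2.0Δ_oct = -2.0 × 31425 = -62850 cm⁻¹.
High-spin d⁵ would be t₂g³ eg² with 0 pairs; low-spin has 2, so 2 excess pairs cost +2P = +40700 cm⁻¹.
Combining: -62850 + 40700 = -22150 cm⁻¹.

-22150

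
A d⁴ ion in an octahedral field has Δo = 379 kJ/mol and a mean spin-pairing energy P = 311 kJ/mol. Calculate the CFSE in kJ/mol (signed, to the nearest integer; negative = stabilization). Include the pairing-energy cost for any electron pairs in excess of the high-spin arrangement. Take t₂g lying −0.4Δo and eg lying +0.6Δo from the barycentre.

Here Δo > P (379 > 311), so the low-spin state is favoured.
That gives t₂g⁴ eg⁰.
Orbital CFSE = -1.6Δo = -1.6 × 379 = -606 kJ/mol.
Excess pairs vs high-spin: 1 − 0 = 1; pairing cost = +311 kJ/mol.
Net CFSE = -606 + 311 = -295 kJ/mol.

-295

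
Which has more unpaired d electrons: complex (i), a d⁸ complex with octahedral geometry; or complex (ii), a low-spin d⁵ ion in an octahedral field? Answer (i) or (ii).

(i)

(i): For octahedral d⁸ the high- and low-spin configurations coincide; t2g^6 e_g^2 → 2 unpaired.
(ii): t₂g⁵ eg⁰ → 1 unpaired.
So (i) has more unpaired electrons.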